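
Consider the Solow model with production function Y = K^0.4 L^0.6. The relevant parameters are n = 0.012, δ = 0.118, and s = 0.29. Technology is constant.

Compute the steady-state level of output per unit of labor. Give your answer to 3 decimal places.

y* ≈ 1.707

At the steady state, Δk = 0, so s·k^α = (n + δ)·k.
Rearranging, k^(1−α) = s / (n + δ).
k^0.6 = 0.29 / (0.012 + 0.118) = 0.29 / 0.130 = 2.2308
k* = 2.2308^(1/0.6) ≈ 3.8086
y* = (k*)^α = 3.8086^0.4 ≈ 1.7073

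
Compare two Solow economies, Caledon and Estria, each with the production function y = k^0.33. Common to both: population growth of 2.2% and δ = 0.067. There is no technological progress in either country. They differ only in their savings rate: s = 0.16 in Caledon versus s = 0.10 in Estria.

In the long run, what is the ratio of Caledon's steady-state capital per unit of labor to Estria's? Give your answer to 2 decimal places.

Steady-state k* = [s/(n + δ)]^(1/(1−α)), so the ratio is [ (s_C/(n + δ)_C) / (s_E/(n + δ)_E) ]^1.4925.
s_C/(n + δ)_C = 0.16/0.089 = 1.7978; s_E/(n + δ)_E = 0.10/0.089 = 1.1236.
Ratio = (1.7978/1.1236)^1.4925 = 1.6000^1.4925 ≈ 2.0167

k*_C / k*_E ≈ 2.02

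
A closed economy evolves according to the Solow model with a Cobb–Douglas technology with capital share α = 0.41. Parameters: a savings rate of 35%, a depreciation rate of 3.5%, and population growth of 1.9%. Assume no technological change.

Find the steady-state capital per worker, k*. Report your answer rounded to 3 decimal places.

In steady state, investment equals break-even investment: s·k^α = (n + δ)·k.
Dividing both sides by k: k^(1−α) = s / (n + δ).
k^0.59 = 0.35 / (0.019 + 0.035) = 0.35 / 0.054 = 6.4815
k* = 6.4815^(1/0.59) ≈ 23.7532

k* ≈ 23.753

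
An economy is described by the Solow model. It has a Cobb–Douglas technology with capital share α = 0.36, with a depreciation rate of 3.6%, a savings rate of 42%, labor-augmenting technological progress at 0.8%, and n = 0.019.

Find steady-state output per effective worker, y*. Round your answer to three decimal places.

In steady state, investment equals break-even investment: s·k^α = (n + g + δ)·k.
Dividing both sides by k: k^(1−α) = s / (n + g + δ).
k^0.64 = 0.42 / (0.019 + 0.008 + 0.036) = 0.42 / 0.063 = 6.6667
k* = 6.6667^(1/0.64) ≈ 19.3803
y* = (k*)^α = 19.3803^0.36 ≈ 2.9070

y* = 2.907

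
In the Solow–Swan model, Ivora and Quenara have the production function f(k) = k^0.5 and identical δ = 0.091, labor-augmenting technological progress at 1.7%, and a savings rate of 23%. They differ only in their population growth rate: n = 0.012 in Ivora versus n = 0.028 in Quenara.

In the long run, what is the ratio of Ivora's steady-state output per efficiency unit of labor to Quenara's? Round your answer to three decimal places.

Steady-state y* = [s/(n + g + δ)]^(α/(1−α)), so the ratio is [ (s_I/(n + g + δ)_I) / (s_Q/(n + g + δ)_Q) ]^1.
s_I/(n + g + δ)_I = 0.23/0.120 = 1.9167; s_Q/(n + g + δ)_Q = 0.23/0.136 = 1.6912.
Ratio = (1.9167/1.6912)^1 = 1.1333^1 ≈ 1.1333

ratio ≈ 1.133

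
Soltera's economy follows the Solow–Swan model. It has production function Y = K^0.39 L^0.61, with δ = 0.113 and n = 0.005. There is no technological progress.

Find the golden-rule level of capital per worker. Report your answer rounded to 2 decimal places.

The golden rule sets f'(k) = n + δ, i.e. α·k^(α−1) = n + δ.
So k^(1−α) = α / (n + δ) = 0.39 / 0.118 = 3.3051.
k_gold = 3.3051^(1/0.61) ≈ 7.0978

k_gold ≈ 7.10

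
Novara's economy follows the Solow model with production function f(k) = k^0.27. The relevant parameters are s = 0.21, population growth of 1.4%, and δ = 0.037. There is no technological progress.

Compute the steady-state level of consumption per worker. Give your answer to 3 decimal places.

c* = 1.333

Steady state requires s·f(k) = (n + δ)·k, i.e. s·k^α = (n + δ)·k.
Rearranging, k^(1−α) = s / (n + δ).
k^0.73 = 0.21 / (0.014 + 0.037) = 0.21 / 0.051 = 4.1176
k* = 4.1176^(1/0.73) ≈ 6.9499
y* = (k*)^α = 6.9499^0.27 ≈ 1.6879
c* = (1 − s)·y* = (1 − 0.21) × 1.6879 ≈ 1.3334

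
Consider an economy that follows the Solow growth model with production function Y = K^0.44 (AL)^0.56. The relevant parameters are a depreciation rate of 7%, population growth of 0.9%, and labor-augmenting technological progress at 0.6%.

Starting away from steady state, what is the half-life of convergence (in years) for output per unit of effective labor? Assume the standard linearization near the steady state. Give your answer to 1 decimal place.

about 14.6 years

Near the steady state the convergence rate is λ = (1 − α)(n + g + δ).
λ = (1 − 0.44) × 0.085 = 0.56 × 0.085 = 0.0476
Half-life = ln 2 / λ = 0.6931 / 0.0476 ≈ 14.56 years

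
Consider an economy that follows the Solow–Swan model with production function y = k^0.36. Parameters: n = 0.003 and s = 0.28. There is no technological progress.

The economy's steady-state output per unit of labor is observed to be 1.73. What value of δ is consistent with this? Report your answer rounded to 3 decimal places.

δ ≈ 0.103

At the steady state, Δk = 0, so s·k^α = (n + δ)·k.
Since y* = [s/(n + δ)]^(α/(1−α)), we have s/(n + δ) = (y*)^((1−α)/α) = 1.73^1.7778 = 2.6497.
Therefore n + δ = s / 2.6497 = 0.28 / 2.6497 = 0.1057, so δ = 0.1057 − 0.003 = 0.1027.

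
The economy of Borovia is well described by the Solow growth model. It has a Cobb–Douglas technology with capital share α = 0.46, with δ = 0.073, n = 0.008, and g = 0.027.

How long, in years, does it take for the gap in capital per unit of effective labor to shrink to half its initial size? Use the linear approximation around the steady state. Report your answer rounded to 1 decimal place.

Near the steady state the convergence rate is λ = (1 − α)(n + g + δ).
λ = (1 − 0.46) × 0.108 = 0.54 × 0.108 = 0.05832
Half-life = ln 2 / λ = 0.6931 / 0.05832 ≈ 11.88 years

about 11.9 years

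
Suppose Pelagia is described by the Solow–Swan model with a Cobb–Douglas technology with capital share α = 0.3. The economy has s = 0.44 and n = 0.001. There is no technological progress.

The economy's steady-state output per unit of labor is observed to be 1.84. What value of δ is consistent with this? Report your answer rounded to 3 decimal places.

δ ≈ 0.105

Steady state requires s·f(k) = (n + δ)·k, i.e. s·k^α = (n + δ)·k.
Since y* = [s/(n + δ)]^(α/(1−α)), we have s/(n + δ) = (y*)^((1−α)/α) = 1.84^2.3333 = 4.1486.
Therefore n + δ = s / 4.1486 = 0.44 / 4.1486 = 0.1061, so δ = 0.1061 − 0.001 = 0.1051.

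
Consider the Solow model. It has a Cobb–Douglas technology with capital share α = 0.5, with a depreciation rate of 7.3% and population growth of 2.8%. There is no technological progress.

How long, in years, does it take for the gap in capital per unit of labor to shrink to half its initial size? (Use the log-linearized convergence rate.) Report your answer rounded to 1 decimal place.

Near the steady state the convergence rate is λ = (1 − α)(n + δ).
λ = (1 − 0.5) × 0.101 = 0.5 × 0.101 = 0.0505
Half-life = ln 2 / λ = 0.6931 / 0.0505 ≈ 13.72 years

t_½ ≈ 13.7 years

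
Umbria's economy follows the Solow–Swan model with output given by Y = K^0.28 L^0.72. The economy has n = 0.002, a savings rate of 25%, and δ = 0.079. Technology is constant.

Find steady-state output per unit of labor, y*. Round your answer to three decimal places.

Steady state requires s·f(k) = (n + δ)·k, i.e. s·k^α = (n + δ)·k.
Dividing both sides by k: k^(1−α) = s / (n + δ).
k^0.72 = 0.25 / (0.002 + 0.079) = 0.25 / 0.081 = 3.0864
k* = 3.0864^(1/0.72) ≈ 4.7840
y* = (k*)^α = 4.7840^0.28 ≈ 1.5500

y* = 1.550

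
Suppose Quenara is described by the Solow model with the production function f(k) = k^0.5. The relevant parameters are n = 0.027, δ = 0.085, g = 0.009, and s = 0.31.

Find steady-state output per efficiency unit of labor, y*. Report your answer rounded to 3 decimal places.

y* = 2.562

At the steady state, Δk = 0, so s·k^α = (n + g + δ)·k.
Dividing both sides by k: k^(1−α) = s / (n + g + δ).
k^0.5 = 0.31 / (0.027 + 0.009 + 0.085) = 0.31 / 0.121 = 2.5620
k* = 2.5620^(1/0.5) ≈ 6.5638
y* = (k*)^α = 6.5638^0.5 ≈ 2.5620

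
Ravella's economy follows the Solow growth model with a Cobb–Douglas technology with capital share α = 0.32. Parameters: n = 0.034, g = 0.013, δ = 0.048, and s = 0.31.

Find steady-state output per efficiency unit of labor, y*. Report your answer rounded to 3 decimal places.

y* = 1.745

Steady state requires s·f(k) = (n + g + δ)·k, i.e. s·k^α = (n + g + δ)·k.
Rearranging, k^(1−α) = s / (n + g + δ).
k^0.68 = 0.31 / (0.034 + 0.013 + 0.048) = 0.31 / 0.095 = 3.2632
k* = 3.2632^(1/0.68) ≈ 5.6932
y* = (k*)^α = 5.6932^0.32 ≈ 1.7447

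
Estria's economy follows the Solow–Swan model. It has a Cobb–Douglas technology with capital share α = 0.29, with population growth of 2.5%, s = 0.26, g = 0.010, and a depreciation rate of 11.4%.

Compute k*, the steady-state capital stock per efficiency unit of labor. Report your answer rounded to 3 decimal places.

k* = 2.191

At the steady state, Δk = 0, so s·k^α = (n + g + δ)·k.
Rearranging, k^(1−α) = s / (n + g + δ).
k^0.71 = 0.26 / (0.025 + 0.010 + 0.114) = 0.26 / 0.149 = 1.7450
k* = 1.7450^(1/0.71) ≈ 2.1906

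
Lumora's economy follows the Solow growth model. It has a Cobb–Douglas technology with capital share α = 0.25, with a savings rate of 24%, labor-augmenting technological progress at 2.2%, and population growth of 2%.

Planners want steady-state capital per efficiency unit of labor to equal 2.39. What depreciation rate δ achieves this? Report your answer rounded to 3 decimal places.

In steady state, investment equals break-even investment: s·k^α = (n + g + δ)·k.
So s / (n + g + δ) = (k*)^(1−α) = 2.39^0.75 = 1.9222.
Therefore n + g + δ = s / 1.9222 = 0.24 / 1.9222 = 0.1249, so δ = 0.1249 − 0.042 = 0.0829.

δ ≈ 0.083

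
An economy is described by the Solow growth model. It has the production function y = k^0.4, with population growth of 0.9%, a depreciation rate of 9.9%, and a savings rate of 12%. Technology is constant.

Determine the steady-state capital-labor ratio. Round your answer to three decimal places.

In steady state, investment equals break-even investment: s·k^α = (n + δ)·k.
Rearranging, k^(1−α) = s / (n + δ).
k^0.6 = 0.12 / (0.009 + 0.099) = 0.12 / 0.108 = 1.1111
k* = 1.1111^(1/0.6) ≈ 1.1919

k* ≈ 1.192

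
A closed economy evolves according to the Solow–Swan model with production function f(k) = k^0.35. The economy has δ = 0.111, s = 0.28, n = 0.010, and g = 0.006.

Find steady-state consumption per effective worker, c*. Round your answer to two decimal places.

c* = 1.10

In steady state, investment equals break-even investment: s·k^α = (n + g + δ)·k.
Rearranging, k^(1−α) = s / (n + g + δ).
k^0.65 = 0.28 / (0.010 + 0.006 + 0.111) = 0.28 / 0.127 = 2.2047
k* = 2.2047^(1/0.65) ≈ 3.3747
y* = (k*)^α = 3.3747^0.35 ≈ 1.5307
c* = (1 − s)·y* = (1 − 0.28) × 1.5307 ≈ 1.1021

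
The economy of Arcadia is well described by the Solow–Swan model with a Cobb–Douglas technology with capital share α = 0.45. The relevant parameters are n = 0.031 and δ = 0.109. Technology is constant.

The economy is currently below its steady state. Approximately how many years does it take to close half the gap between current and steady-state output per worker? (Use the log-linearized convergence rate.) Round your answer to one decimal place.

Near the steady state the convergence rate is λ = (1 − α)(n + δ).
λ = (1 − 0.45) × 0.140 = 0.55 × 0.140 = 0.0770
Half-life = ln 2 / λ = 0.6931 / 0.0770 ≈ 9.00 years

half-life ≈ 9.0 years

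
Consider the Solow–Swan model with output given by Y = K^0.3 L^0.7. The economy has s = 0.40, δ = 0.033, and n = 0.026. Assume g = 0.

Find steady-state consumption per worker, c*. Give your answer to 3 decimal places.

In steady state, investment equals break-even investment: s·k^α = (n + δ)·k.
Dividing both sides by k: k^(1−α) = s / (n + δ).
k^0.7 = 0.40 / (0.026 + 0.033) = 0.40 / 0.059 = 6.7797
k* = 6.7797^(1/0.7) ≈ 15.3973
y* = (k*)^α = 15.3973^0.3 ≈ 2.2711
c* = (1 − s)·y* = (1 − 0.40) × 2.2711 ≈ 1.3627

c* ≈ 1.363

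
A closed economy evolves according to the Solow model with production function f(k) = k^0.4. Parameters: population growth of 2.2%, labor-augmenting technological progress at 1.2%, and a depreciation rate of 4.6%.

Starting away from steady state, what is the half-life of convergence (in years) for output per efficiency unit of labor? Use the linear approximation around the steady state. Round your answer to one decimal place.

Near the steady state the convergence rate is λ = (1 − α)(n + g + δ).
λ = (1 − 0.4) × 0.080 = 0.6 × 0.080 = 0.0480
Half-life = ln 2 / λ = 0.6931 / 0.0480 ≈ 14.44 years

half-life ≈ 14.4 years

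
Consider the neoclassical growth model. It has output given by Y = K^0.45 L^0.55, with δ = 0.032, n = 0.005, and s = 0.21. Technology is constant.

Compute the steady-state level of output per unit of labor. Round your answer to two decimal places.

y* ≈ 4.14

Steady state requires s·f(k) = (n + δ)·k, i.e. s·k^α = (n + δ)·k.
Rearranging, k^(1−α) = s / (n + δ).
k^0.55 = 0.21 / (0.005 + 0.032) = 0.21 / 0.037 = 5.6757
k* = 5.6757^(1/0.55) ≈ 23.4933
y* = (k*)^α = 23.4933^0.45 ≈ 4.1393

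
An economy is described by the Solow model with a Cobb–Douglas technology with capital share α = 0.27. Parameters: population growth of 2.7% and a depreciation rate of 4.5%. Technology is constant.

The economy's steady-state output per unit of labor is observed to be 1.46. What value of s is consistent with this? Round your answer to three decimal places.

s ≈ 0.200

Steady state requires s·f(k) = (n + δ)·k, i.e. s·k^α = (n + δ)·k.
Since y* = [s/(n + δ)]^(α/(1−α)), we have s/(n + δ) = (y*)^((1−α)/α) = 1.46^2.7037 = 2.7820.
Therefore s = 2.7820 × (n + δ) = 2.7820 × 0.072 = 0.2003.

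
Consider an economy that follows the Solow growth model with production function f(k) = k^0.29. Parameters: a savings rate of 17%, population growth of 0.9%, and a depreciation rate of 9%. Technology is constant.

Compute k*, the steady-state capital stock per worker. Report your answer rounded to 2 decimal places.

k* = 2.14

In steady state, investment equals break-even investment: s·k^α = (n + δ)·k.
Rearranging, k^(1−α) = s / (n + δ).
k^0.71 = 0.17 / (0.009 + 0.090) = 0.17 / 0.099 = 1.7172
k* = 1.7172^(1/0.71) ≈ 2.1416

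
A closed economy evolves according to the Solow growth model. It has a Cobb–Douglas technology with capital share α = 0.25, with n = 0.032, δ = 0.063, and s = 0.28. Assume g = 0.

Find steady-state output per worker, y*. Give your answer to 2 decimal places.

y* = 1.43

In steady state, investment equals break-even investment: s·k^α = (n + δ)·k.
Dividing both sides by k: k^(1−α) = s / (n + δ).
k^0.75 = 0.28 / (0.032 + 0.063) = 0.28 / 0.095 = 2.9474
k* = 2.9474^(1/0.75) ≈ 4.2259
y* = (k*)^α = 4.2259^0.25 ≈ 1.4338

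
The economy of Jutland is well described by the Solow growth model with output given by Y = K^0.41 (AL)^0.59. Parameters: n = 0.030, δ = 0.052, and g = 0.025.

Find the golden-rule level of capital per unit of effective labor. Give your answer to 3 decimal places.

k_gold ≈ 9.746

The golden rule sets f'(k) = n + g + δ, i.e. α·k^(α−1) = n + g + δ.
So k^(1−α) = α / (n + g + δ) = 0.41 / 0.107 = 3.8318.
k_gold = 3.8318^(1/0.59) ≈ 9.7458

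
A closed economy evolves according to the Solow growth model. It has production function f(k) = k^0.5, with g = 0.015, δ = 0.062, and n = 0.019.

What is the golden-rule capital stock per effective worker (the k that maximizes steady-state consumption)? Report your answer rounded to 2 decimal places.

k_gold ≈ 27.13

The golden rule sets f'(k) = n + g + δ, i.e. α·k^(α−1) = n + g + δ.
So k^(1−α) = α / (n + g + δ) = 0.5 / 0.096 = 5.2083.
k_gold = 5.2083^(1/0.5) ≈ 27.1264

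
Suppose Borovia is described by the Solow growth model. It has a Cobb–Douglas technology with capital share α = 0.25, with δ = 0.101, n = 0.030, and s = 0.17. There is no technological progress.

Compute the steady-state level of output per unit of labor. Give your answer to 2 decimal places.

y* ≈ 1.09

At the steady state, Δk = 0, so s·k^α = (n + δ)·k.
Rearranging, k^(1−α) = s / (n + δ).
k^0.75 = 0.17 / (0.030 + 0.101) = 0.17 / 0.131 = 1.2977
k* = 1.2977^(1/0.75) ≈ 1.4155
y* = (k*)^α = 1.4155^0.25 ≈ 1.0908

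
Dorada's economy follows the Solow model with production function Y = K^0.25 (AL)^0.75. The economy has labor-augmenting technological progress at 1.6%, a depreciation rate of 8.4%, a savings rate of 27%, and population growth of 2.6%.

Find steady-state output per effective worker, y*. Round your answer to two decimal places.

y* = 1.29

Steady state requires s·f(k) = (n + g + δ)·k, i.e. s·k^α = (n + g + δ)·k.
Dividing both sides by k: k^(1−α) = s / (n + g + δ).
k^0.75 = 0.27 / (0.026 + 0.016 + 0.084) = 0.27 / 0.126 = 2.1429
k* = 2.1429^(1/0.75) ≈ 2.7627
y* = (k*)^α = 2.7627^0.25 ≈ 1.2892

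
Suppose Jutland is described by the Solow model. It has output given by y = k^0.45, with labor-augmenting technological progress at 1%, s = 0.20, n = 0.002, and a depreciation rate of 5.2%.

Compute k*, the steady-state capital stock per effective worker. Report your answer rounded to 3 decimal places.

Steady state requires s·f(k) = (n + g + δ)·k, i.e. s·k^α = (n + g + δ)·k.
Dividing both sides by k: k^(1−α) = s / (n + g + δ).
k^0.55 = 0.20 / (0.002 + 0.010 + 0.052) = 0.20 / 0.064 = 3.1250
k* = 3.1250^(1/0.55) ≈ 7.9383

k* ≈ 7.938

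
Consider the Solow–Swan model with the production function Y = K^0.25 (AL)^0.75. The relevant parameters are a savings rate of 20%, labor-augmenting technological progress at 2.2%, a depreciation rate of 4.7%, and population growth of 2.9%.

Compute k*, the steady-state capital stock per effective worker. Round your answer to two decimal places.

At the steady state, Δk = 0, so s·k^α = (n + g + δ)·k.
Rearranging, k^(1−α) = s / (n + g + δ).
k^0.75 = 0.20 / (0.029 + 0.022 + 0.047) = 0.20 / 0.098 = 2.0408
k* = 2.0408^(1/0.75) ≈ 2.5886

k* = 2.59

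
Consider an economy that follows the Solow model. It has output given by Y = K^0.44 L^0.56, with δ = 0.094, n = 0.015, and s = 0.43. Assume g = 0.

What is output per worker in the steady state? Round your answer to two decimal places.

y* = 2.94

Steady state requires s·f(k) = (n + δ)·k, i.e. s·k^α = (n + δ)·k.
Dividing both sides by k: k^(1−α) = s / (n + δ).
k^0.56 = 0.43 / (0.015 + 0.094) = 0.43 / 0.109 = 3.9450
k* = 3.9450^(1/0.56) ≈ 11.5976
y* = (k*)^α = 11.5976^0.44 ≈ 2.9398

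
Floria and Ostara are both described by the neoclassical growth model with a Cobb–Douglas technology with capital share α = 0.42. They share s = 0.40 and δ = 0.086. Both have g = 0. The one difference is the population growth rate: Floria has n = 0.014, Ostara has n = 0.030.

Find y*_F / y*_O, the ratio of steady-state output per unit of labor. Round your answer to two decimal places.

y*_F / y*_O ≈ 1.11

Steady-state y* = [s/(n + δ)]^(α/(1−α)), so the ratio is [ (s_F/(n + δ)_F) / (s_O/(n + δ)_O) ]^0.7241.
s_F/(n + δ)_F = 0.40/0.100 = 4.0000; s_O/(n + δ)_O = 0.40/0.116 = 3.4483.
Ratio = (4.0000/3.4483)^0.7241 = 1.1600^0.7241 ≈ 1.1135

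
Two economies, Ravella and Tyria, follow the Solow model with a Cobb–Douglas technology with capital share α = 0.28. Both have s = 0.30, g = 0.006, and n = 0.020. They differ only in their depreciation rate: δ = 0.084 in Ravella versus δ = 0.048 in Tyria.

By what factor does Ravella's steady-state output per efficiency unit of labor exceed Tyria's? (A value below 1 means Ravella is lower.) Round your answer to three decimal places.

y*_R / y*_T ≈ 0.857

Steady-state y* = [s/(n + g + δ)]^(α/(1−α)), so the ratio is [ (s_R/(n + g + δ)_R) / (s_T/(n + g + δ)_T) ]^0.3889.
s_R/(n + g + δ)_R = 0.30/0.110 = 2.7273; s_T/(n + g + δ)_T = 0.30/0.074 = 4.0541.
Ratio = (2.7273/4.0541)^0.3889 = 0.6727^0.3889 ≈ 0.8571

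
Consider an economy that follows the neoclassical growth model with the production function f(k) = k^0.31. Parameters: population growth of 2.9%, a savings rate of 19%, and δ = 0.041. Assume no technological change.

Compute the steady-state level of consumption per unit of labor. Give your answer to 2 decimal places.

c* ≈ 1.27

At the steady state, Δk = 0, so s·k^α = (n + δ)·k.
Dividing both sides by k: k^(1−α) = s / (n + δ).
k^0.69 = 0.19 / (0.029 + 0.041) = 0.19 / 0.070 = 2.7143
k* = 2.7143^(1/0.69) ≈ 4.2510
y* = (k*)^α = 4.2510^0.31 ≈ 1.5661
c* = (1 − s)·y* = (1 − 0.19) × 1.5661 ≈ 1.2685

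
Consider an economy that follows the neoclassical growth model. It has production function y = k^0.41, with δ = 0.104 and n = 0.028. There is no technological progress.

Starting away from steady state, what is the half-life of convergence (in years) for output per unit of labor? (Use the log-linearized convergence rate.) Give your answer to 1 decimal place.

about 8.9 years

Near the steady state the convergence rate is λ = (1 − α)(n + δ).
λ = (1 − 0.41) × 0.132 = 0.59 × 0.132 = 0.07788
Half-life = ln 2 / λ = 0.6931 / 0.07788 ≈ 8.90 years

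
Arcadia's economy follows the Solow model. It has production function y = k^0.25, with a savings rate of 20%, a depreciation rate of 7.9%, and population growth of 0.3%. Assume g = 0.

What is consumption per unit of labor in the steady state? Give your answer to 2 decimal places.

At the steady state, Δk = 0, so s·k^α = (n + δ)·k.
Rearranging, k^(1−α) = s / (n + δ).
k^0.75 = 0.20 / (0.003 + 0.079) = 0.20 / 0.082 = 2.4390
k* = 2.4390^(1/0.75) ≈ 3.2831
y* = (k*)^α = 3.2831^0.25 ≈ 1.3461
c* = (1 − s)·y* = (1 − 0.20) × 1.3461 ≈ 1.0769

c* ≈ 1.08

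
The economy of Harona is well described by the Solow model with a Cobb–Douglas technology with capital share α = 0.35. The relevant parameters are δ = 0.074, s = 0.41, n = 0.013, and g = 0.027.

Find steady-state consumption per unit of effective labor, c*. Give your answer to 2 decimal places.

In steady state, investment equals break-even investment: s·k^α = (n + g + δ)·k.
Rearranging, k^(1−α) = s / (n + g + δ).
k^0.65 = 0.41 / (0.013 + 0.027 + 0.074) = 0.41 / 0.114 = 3.5965
k* = 3.5965^(1/0.65) ≈ 7.1647
y* = (k*)^α = 7.1647^0.35 ≈ 1.9921
c* = (1 − s)·y* = (1 − 0.41) × 1.9921 ≈ 1.1753

c* ≈ 1.18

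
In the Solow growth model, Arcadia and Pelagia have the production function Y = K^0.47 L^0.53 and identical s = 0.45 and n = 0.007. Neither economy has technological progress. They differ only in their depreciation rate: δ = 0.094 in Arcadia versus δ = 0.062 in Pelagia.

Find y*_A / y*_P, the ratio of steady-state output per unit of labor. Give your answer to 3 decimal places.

ratio ≈ 0.713

Steady-state y* = [s/(n + δ)]^(α/(1−α)), so the ratio is [ (s_A/(n + δ)_A) / (s_P/(n + δ)_P) ]^0.8868.
s_A/(n + δ)_A = 0.45/0.101 = 4.4554; s_P/(n + δ)_P = 0.45/0.069 = 6.5217.
Ratio = (4.4554/6.5217)^0.8868 = 0.6832^0.8868 ≈ 0.7133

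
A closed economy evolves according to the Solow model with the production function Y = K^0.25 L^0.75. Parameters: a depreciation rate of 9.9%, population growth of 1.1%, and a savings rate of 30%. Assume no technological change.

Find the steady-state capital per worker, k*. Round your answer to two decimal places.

k* = 3.81

At the steady state, Δk = 0, so s·k^α = (n + δ)·k.
Dividing both sides by k: k^(1−α) = s / (n + δ).
k^0.75 = 0.30 / (0.011 + 0.099) = 0.30 / 0.110 = 2.7273
k* = 2.7273^(1/0.75) ≈ 3.8105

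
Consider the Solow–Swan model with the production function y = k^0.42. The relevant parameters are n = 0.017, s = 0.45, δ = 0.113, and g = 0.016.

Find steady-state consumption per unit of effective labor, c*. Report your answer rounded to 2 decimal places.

c* = 1.24

In steady state, investment equals break-even investment: s·k^α = (n + g + δ)·k.
Dividing both sides by k: k^(1−α) = s / (n + g + δ).
k^0.58 = 0.45 / (0.017 + 0.016 + 0.113) = 0.45 / 0.146 = 3.0822
k* = 3.0822^(1/0.58) ≈ 6.9641
y* = (k*)^α = 6.9641^0.42 ≈ 2.2595
c* = (1 − s)·y* = (1 − 0.45) × 2.2595 ≈ 1.2427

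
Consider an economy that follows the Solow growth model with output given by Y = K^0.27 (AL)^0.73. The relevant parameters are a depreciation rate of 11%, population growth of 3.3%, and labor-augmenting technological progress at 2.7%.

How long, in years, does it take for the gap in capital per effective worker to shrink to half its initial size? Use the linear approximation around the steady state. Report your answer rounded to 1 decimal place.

Near the steady state the convergence rate is λ = (1 − α)(n + g + δ).
λ = (1 − 0.27) × 0.170 = 0.73 × 0.170 = 0.1241
Half-life = ln 2 / λ = 0.6931 / 0.1241 ≈ 5.59 years

about 5.6 years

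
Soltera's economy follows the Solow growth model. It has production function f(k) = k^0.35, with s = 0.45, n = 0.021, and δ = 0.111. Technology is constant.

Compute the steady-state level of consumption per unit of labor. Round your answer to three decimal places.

In steady state, investment equals break-even investment: s·k^α = (n + δ)·k.
Rearranging, k^(1−α) = s / (n + δ).
k^0.65 = 0.45 / (0.021 + 0.111) = 0.45 / 0.132 = 3.4091
k* = 3.4091^(1/0.65) ≈ 6.5985
y* = (k*)^α = 6.5985^0.35 ≈ 1.9356
c* = (1 − s)·y* = (1 − 0.45) × 1.9356 ≈ 1.0646

c* ≈ 1.065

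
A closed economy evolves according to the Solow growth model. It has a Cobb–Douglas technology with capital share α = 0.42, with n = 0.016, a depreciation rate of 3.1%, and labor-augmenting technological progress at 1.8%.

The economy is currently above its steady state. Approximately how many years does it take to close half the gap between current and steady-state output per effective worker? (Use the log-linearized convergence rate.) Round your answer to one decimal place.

about 18.4 years

Near the steady state the convergence rate is λ = (1 − α)(n + g + δ).
λ = (1 − 0.42) × 0.065 = 0.58 × 0.065 = 0.0377
Half-life = ln 2 / λ = 0.6931 / 0.0377 ≈ 18.38 years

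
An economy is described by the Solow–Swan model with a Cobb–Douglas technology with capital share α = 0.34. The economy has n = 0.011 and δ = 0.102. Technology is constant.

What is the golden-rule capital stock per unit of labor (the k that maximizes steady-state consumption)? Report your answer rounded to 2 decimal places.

The golden rule sets f'(k) = n + δ, i.e. α·k^(α−1) = n + δ.
So k^(1−α) = α / (n + δ) = 0.34 / 0.113 = 3.0088.
k_gold = 3.0088^(1/0.66) ≈ 5.3069

k_gold ≈ 5.31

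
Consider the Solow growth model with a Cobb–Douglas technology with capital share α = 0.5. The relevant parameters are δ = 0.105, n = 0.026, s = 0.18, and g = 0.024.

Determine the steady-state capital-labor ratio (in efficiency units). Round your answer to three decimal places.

Steady state requires s·f(k) = (n + g + δ)·k, i.e. s·k^α = (n + g + δ)·k.
Dividing both sides by k: k^(1−α) = s / (n + g + δ).
k^0.5 = 0.18 / (0.026 + 0.024 + 0.105) = 0.18 / 0.155 = 1.1613
k* = 1.1613^(1/0.5) ≈ 1.3486

k* = 1.349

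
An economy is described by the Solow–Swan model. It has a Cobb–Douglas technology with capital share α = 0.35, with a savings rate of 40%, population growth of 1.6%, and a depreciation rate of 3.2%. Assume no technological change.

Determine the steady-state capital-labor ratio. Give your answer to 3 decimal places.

k* = 26.100

In steady state, investment equals break-even investment: s·k^α = (n + δ)·k.
Rearranging, k^(1−α) = s / (n + δ).
k^0.65 = 0.40 / (0.016 + 0.032) = 0.40 / 0.048 = 8.3333
k* = 8.3333^(1/0.65) ≈ 26.1001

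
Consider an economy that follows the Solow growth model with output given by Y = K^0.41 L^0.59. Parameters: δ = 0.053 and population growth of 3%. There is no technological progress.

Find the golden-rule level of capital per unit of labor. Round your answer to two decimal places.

k_gold ≈ 14.99

The golden rule sets f'(k) = n + δ, i.e. α·k^(α−1) = n + δ.
So k^(1−α) = α / (n + δ) = 0.41 / 0.083 = 4.9398.
k_gold = 4.9398^(1/0.59) ≈ 14.9892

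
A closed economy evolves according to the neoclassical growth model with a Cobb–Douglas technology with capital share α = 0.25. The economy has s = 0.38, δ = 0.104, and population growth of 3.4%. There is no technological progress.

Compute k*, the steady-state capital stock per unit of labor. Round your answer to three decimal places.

Steady state requires s·f(k) = (n + δ)·k, i.e. s·k^α = (n + δ)·k.
Rearranging, k^(1−α) = s / (n + δ).
k^0.75 = 0.38 / (0.034 + 0.104) = 0.38 / 0.138 = 2.7536
k* = 2.7536^(1/0.75) ≈ 3.8595

k* = 3.860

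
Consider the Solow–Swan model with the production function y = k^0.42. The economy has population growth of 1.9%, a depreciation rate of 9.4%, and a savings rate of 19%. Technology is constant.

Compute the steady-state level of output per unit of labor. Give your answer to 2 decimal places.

y* ≈ 1.46

At the steady state, Δk = 0, so s·k^α = (n + δ)·k.
Dividing both sides by k: k^(1−α) = s / (n + δ).
k^0.58 = 0.19 / (0.019 + 0.094) = 0.19 / 0.113 = 1.6814
k* = 1.6814^(1/0.58) ≈ 2.4496
y* = (k*)^α = 2.4496^0.42 ≈ 1.4569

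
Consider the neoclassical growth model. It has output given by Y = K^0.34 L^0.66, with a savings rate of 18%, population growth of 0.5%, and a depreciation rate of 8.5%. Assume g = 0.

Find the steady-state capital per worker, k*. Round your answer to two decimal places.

At the steady state, Δk = 0, so s·k^α = (n + δ)·k.
Rearranging, k^(1−α) = s / (n + δ).
k^0.66 = 0.18 / (0.005 + 0.085) = 0.18 / 0.090 = 2.0000
k* = 2.0000^(1/0.66) ≈ 2.8583

k* = 2.86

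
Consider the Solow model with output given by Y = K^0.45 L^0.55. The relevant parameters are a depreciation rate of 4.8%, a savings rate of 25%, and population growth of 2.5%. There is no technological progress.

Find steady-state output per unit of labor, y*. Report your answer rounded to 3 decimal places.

In steady state, investment equals break-even investment: s·k^α = (n + δ)·k.
Dividing both sides by k: k^(1−α) = s / (n + δ).
k^0.55 = 0.25 / (0.025 + 0.048) = 0.25 / 0.073 = 3.4247
k* = 3.4247^(1/0.55) ≈ 9.3765
y* = (k*)^α = 9.3765^0.45 ≈ 2.7379

y* ≈ 2.738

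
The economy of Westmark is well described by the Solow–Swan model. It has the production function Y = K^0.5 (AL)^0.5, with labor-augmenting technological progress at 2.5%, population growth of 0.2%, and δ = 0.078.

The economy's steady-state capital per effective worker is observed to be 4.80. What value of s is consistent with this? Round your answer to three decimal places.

At the steady state, Δk = 0, so s·k^α = (n + g + δ)·k.
So s / (n + g + δ) = (k*)^(1−α) = 4.80^0.5 = 2.1909.
Therefore s = 2.1909 × (n + g + δ) = 2.1909 × 0.105 = 0.2300.

s ≈ 0.230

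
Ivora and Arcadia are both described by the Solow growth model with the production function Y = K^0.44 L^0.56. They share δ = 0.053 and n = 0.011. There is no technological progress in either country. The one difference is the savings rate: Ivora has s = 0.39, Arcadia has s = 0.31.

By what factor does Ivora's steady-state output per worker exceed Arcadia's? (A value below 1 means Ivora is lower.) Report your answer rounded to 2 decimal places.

y*_I / y*_A ≈ 1.20

Steady-state y* = [s/(n + δ)]^(α/(1−α)), so the ratio is [ (s_I/(n + δ)_I) / (s_A/(n + δ)_A) ]^0.7857.
s_I/(n + δ)_I = 0.39/0.064 = 6.0938; s_A/(n + δ)_A = 0.31/0.064 = 4.8438.
Ratio = (6.0938/4.8438)^0.7857 = 1.2581^0.7857 ≈ 1.1977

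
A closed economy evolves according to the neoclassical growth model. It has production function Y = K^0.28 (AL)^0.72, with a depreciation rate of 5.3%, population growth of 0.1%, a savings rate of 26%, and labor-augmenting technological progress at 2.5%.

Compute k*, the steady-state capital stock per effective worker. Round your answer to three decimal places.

k* = 5.230

Steady state requires s·f(k) = (n + g + δ)·k, i.e. s·k^α = (n + g + δ)·k.
Dividing both sides by k: k^(1−α) = s / (n + g + δ).
k^0.72 = 0.26 / (0.001 + 0.025 + 0.053) = 0.26 / 0.079 = 3.2911
k* = 3.2911^(1/0.72) ≈ 5.2303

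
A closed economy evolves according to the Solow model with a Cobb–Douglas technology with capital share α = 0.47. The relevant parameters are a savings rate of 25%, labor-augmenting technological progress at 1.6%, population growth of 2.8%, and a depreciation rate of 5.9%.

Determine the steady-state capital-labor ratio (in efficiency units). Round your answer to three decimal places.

Steady state requires s·f(k) = (n + g + δ)·k, i.e. s·k^α = (n + g + δ)·k.
Dividing both sides by k: k^(1−α) = s / (n + g + δ).
k^0.53 = 0.25 / (0.028 + 0.016 + 0.059) = 0.25 / 0.103 = 2.4272
k* = 2.4272^(1/0.53) ≈ 5.3286

k* = 5.329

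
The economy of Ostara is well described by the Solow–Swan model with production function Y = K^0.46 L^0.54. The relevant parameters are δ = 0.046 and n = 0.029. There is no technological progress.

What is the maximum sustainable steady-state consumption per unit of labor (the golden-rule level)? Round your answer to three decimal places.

At the golden rule, f'(k) = n + δ, so α·k^(α−1) = n + δ and k_gold = (α/(n + δ))^(1/(1−α)).
k_gold = (0.46/0.075)^(1/0.54) = 6.1333^1.8519 ≈ 28.7562
c_gold = f(k_gold) − (n + δ)·k_gold = 4.6883 − 0.075×28.7562 ≈ 2.5316

c_gold ≈ 2.532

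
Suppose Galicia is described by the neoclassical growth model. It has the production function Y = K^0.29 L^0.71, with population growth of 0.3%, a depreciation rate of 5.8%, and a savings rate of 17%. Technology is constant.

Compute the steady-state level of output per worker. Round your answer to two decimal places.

At the steady state, Δk = 0, so s·k^α = (n + δ)·k.
Dividing both sides by k: k^(1−α) = s / (n + δ).
k^0.71 = 0.17 / (0.003 + 0.058) = 0.17 / 0.061 = 2.7869
k* = 2.7869^(1/0.71) ≈ 4.2358
y* = (k*)^α = 4.2358^0.29 ≈ 1.5199

y* = 1.52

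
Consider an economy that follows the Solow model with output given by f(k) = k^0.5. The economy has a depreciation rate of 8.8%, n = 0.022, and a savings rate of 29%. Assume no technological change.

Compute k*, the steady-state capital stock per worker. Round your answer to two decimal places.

At the steady state, Δk = 0, so s·k^α = (n + δ)·k.
Dividing both sides by k: k^(1−α) = s / (n + δ).
k^0.5 = 0.29 / (0.022 + 0.088) = 0.29 / 0.110 = 2.6364
k* = 2.6364^(1/0.5) ≈ 6.9506

k* ≈ 6.95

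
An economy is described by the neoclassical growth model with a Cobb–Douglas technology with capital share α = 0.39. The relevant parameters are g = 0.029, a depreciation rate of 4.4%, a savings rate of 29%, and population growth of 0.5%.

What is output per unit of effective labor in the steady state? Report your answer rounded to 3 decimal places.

Steady state requires s·f(k) = (n + g + δ)·k, i.e. s·k^α = (n + g + δ)·k.
Dividing both sides by k: k^(1−α) = s / (n + g + δ).
k^0.61 = 0.29 / (0.005 + 0.029 + 0.044) = 0.29 / 0.078 = 3.7179
k* = 3.7179^(1/0.61) ≈ 8.6082
y* = (k*)^α = 8.6082^0.39 ≈ 2.3153

y* ≈ 2.315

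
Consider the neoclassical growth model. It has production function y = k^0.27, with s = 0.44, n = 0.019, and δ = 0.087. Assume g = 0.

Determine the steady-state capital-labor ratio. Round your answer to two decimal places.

k* = 7.03

Steady state requires s·f(k) = (n + δ)·k, i.e. s·k^α = (n + δ)·k.
Dividing both sides by k: k^(1−α) = s / (n + δ).
k^0.73 = 0.44 / (0.019 + 0.087) = 0.44 / 0.106 = 4.1509
k* = 4.1509^(1/0.73) ≈ 7.0270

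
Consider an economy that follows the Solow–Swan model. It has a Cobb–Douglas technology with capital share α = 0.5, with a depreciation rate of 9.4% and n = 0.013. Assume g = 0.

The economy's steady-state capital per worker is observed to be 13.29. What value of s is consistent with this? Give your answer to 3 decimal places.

s ≈ 0.390

At the steady state, Δk = 0, so s·k^α = (n + δ)·k.
So s / (n + δ) = (k*)^(1−α) = 13.29^0.5 = 3.6455.
Therefore s = 3.6455 × (n + δ) = 3.6455 × 0.107 = 0.3901.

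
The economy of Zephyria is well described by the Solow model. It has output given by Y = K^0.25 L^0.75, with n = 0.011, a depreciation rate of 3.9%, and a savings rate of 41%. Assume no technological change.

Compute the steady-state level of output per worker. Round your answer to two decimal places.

At the steady state, Δk = 0, so s·k^α = (n + δ)·k.
Dividing both sides by k: k^(1−α) = s / (n + δ).
k^0.75 = 0.41 / (0.011 + 0.039) = 0.41 / 0.050 = 8.2000
k* = 8.2000^(1/0.75) ≈ 16.5355
y* = (k*)^α = 16.5355^0.25 ≈ 2.0165

y* ≈ 2.02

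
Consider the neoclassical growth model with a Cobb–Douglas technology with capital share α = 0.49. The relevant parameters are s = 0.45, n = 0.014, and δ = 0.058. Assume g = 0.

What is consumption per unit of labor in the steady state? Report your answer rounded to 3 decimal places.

c* ≈ 3.199

Steady state requires s·f(k) = (n + δ)·k, i.e. s·k^α = (n + δ)·k.
Rearranging, k^(1−α) = s / (n + δ).
k^0.51 = 0.45 / (0.014 + 0.058) = 0.45 / 0.072 = 6.2500
k* = 6.2500^(1/0.51) ≈ 36.3537
y* = (k*)^α = 36.3537^0.49 ≈ 5.8166
c* = (1 − s)·y* = (1 − 0.45) × 5.8166 ≈ 3.1991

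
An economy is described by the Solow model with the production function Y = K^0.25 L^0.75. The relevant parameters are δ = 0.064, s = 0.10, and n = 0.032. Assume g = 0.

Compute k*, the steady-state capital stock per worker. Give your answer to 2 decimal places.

Steady state requires s·f(k) = (n + δ)·k, i.e. s·k^α = (n + δ)·k.
Rearranging, k^(1−α) = s / (n + δ).
k^0.75 = 0.10 / (0.032 + 0.064) = 0.10 / 0.096 = 1.0417
k* = 1.0417^(1/0.75) ≈ 1.0560

k* = 1.06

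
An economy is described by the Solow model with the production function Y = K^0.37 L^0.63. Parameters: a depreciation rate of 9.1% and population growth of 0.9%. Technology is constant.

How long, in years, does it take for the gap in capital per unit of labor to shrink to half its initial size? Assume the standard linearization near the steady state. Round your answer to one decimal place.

about 11.0 years

Near the steady state the convergence rate is λ = (1 − α)(n + δ).
λ = (1 − 0.37) × 0.100 = 0.63 × 0.100 = 0.0630
Half-life = ln 2 / λ = 0.6931 / 0.0630 ≈ 11.00 years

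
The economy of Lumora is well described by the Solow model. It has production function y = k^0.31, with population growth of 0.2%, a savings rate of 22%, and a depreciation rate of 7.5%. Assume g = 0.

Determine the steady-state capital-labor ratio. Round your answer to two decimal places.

k* = 4.58

At the steady state, Δk = 0, so s·k^α = (n + δ)·k.
Dividing both sides by k: k^(1−α) = s / (n + δ).
k^0.69 = 0.22 / (0.002 + 0.075) = 0.22 / 0.077 = 2.8571
k* = 2.8571^(1/0.69) ≈ 4.5789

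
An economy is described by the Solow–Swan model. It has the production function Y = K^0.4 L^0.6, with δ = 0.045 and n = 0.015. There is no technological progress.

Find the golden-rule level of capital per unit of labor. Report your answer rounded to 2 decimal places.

k_gold ≈ 23.61

The golden rule sets f'(k) = n + δ, i.e. α·k^(α−1) = n + δ.
So k^(1−α) = α / (n + δ) = 0.4 / 0.060 = 6.6667.
k_gold = 6.6667^(1/0.6) ≈ 23.6148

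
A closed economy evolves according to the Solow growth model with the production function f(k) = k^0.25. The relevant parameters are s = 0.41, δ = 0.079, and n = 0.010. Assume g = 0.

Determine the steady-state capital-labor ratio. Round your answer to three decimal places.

k* ≈ 7.665

Steady state requires s·f(k) = (n + δ)·k, i.e. s·k^α = (n + δ)·k.
Dividing both sides by k: k^(1−α) = s / (n + δ).
k^0.75 = 0.41 / (0.010 + 0.079) = 0.41 / 0.089 = 4.6067
k* = 4.6067^(1/0.75) ≈ 7.6651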